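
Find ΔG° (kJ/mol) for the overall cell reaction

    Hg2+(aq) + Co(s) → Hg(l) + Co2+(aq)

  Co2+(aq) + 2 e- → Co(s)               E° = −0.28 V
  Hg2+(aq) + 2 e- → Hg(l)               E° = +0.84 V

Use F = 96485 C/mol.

−216 kJ/mol

In the reaction as written Hg2+(aq) is reduced, so the Hg²⁺/Hg couple is the cathode and Co²⁺/Co is the anode.
E°cell = +0.84 − (−0.28) = +1.12 V; balancing electrons gives n = 2.
ΔG° = −nFE°cell = −(2)(96485)(+1.12) J/mol = −216 kJ/mol.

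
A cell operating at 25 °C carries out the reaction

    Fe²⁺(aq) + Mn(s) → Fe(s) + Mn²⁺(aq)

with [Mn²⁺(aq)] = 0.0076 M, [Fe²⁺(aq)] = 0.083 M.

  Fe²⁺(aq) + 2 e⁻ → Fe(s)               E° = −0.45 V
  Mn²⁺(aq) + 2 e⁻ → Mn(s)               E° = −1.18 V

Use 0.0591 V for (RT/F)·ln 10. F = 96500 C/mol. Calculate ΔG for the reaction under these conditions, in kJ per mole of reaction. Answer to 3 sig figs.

With Fe²⁺/Fe reduced at the cathode, E°cell = −0.45 − (−1.18) = +0.73 V and n = 2.
Q = [Mn²⁺(aq)] / [Fe²⁺(aq)] = 0.0916, so log Q = −1.038 and E = +0.73 − (0.0591/2)(−1.038) = +0.7607 V.
Then ΔG = −nFE = −2 × 96500 × +0.7607 J/mol = −147 kJ/mol.

−147 kJ/mol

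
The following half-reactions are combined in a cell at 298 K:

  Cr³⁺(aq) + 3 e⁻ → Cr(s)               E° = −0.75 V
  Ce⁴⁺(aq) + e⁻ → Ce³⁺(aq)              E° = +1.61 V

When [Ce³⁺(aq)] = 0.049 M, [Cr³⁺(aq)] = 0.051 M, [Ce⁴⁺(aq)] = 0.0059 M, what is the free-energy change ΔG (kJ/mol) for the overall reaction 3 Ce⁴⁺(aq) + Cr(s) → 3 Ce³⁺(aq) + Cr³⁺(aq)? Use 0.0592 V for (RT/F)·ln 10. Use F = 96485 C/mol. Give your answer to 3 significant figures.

−675 kJ/mol

The standard cell potential is +1.61 − (−0.75) = +2.36 V, with n = 3 electrons in the balanced equation.
Here Q = ([Ce³⁺(aq)]^3·[Cr³⁺(aq)]) / [Ce⁴⁺(aq)]^3 = 29.2 (log Q = 1.466), giving E = +2.36 − (0.0592/3)·(1.466) = +2.3311 V.
Finally ΔG = −nFE = −(3)(96485 C/mol)(+2.3311 V) = −675 kJ/mol.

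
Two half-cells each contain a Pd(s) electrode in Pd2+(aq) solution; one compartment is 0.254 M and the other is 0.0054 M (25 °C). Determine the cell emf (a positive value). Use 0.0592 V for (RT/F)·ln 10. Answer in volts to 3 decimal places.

0.050 V

For a concentration cell E°cell = 0, since both electrodes use the same couple.
The compartment with the higher Pd2+(aq) concentration (0.254 M) acts as the cathode; ions are reduced there and produced at the dilute (0.0054 M) anode.
With n = 2, Ecell = −(0.0592/2)·log([dilute]/[conc]) = −(0.0592/2)·log(0.0054/0.254) = +0.050 V.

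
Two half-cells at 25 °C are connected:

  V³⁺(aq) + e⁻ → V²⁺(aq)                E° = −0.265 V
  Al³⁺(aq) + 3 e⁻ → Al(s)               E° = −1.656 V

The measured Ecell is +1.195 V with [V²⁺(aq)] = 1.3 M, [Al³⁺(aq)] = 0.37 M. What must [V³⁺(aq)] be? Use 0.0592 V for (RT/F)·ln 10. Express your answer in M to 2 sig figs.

V³⁺/V²⁺ is the cathode (higher E°); E°cell = −0.265 − (−1.656) = +1.391 V with n = 3.
Since E = E° − (0.0592/n)·log Q, log Q = n(E° − E)/0.0592 = 9.932.
The balanced reaction is 3 V³⁺(aq) + Al(s) → 3 V²⁺(aq) + Al³⁺(aq), so Q = ([V²⁺(aq)]^3·[Al³⁺(aq)]) / [V³⁺(aq)]^3.
Substituting the known concentrations and solving, log [V³⁺(aq)] = −3.341 and [V³⁺(aq)] = 0.00046 M.

0.00046 M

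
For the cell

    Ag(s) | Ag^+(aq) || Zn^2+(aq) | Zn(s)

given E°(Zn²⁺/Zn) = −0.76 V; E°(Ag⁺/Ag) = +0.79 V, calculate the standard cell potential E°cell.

By convention the left-hand electrode in cell notation is the anode (oxidation) and the right-hand electrode is the cathode (reduction).
E°cell = E°(right) − E°(left) = −0.76 − (+0.79) = −1.55 V.
The negative sign shows that, as written, the cell would require an external voltage to drive the reaction.

−1.55 V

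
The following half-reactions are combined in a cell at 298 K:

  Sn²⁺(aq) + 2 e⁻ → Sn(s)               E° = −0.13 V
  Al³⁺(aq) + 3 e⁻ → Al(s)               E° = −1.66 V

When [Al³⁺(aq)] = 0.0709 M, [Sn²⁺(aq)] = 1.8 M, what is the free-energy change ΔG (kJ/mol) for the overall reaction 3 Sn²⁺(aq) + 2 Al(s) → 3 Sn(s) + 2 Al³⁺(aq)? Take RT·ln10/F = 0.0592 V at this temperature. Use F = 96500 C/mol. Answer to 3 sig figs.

−903 kJ/mol

The standard cell potential is −0.13 − (−1.66) = +1.53 V, with n = 6 electrons in the balanced equation.
The reaction quotient is [Al³⁺(aq)]^2 / [Sn²⁺(aq)]^3 = 0.000862; by Nernst, E = +1.53 − (0.0592/6)(−3.065) = +1.5602 V.
Finally ΔG = −nFE = −(6)(96500 C/mol)(+1.5602 V) = −903 kJ/mol.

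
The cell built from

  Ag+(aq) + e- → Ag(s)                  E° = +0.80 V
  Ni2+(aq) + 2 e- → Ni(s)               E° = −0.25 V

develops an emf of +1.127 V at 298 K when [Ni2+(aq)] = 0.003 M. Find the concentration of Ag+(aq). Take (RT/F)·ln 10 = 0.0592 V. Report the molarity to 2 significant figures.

Ag⁺/Ag is the cathode (higher E°); E°cell = +0.80 − (−0.25) = +1.05 V with n = 2.
From the Nernst equation, log Q = n(E° − E)/0.0592 = 2·(+1.05 − (+1.127))/0.0592 = −2.601.
Balancing electrons gives 2 Ag+(aq) + Ni(s) → 2 Ag(s) + Ni2+(aq); thus Q = [Ni2+(aq)] / [Ag+(aq)]^2.
Substituting the known concentrations and solving, log [Ag+(aq)] = 0.039 and [Ag+(aq)] = 1.1 M.

1.1 M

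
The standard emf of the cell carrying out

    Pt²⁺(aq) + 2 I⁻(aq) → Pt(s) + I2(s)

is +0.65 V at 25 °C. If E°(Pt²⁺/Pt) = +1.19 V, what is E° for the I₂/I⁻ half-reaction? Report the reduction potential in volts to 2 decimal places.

+0.54 V

In the reaction as written the Pt²⁺/Pt couple is reduced (cathode) and I₂/I⁻ is oxidized (anode), so E°cell = E°(Pt²⁺/Pt) − E°(I₂/I⁻).
E°(I₂/I⁻) = E°(cathode) − E°cell = +1.19 − (+0.65) = +0.54 V.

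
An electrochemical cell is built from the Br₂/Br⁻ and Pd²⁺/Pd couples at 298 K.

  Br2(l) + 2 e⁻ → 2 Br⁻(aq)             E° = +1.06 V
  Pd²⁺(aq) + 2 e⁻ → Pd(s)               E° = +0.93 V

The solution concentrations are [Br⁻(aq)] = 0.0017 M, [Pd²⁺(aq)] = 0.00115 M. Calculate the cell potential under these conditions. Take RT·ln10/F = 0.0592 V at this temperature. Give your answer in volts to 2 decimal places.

+0.38 V

Since E°(Br₂/Br⁻) > E°(Pd²⁺/Pd), Br₂/Br⁻ serves as the cathode.
E°cell = E°cat − E°an = +1.06 − (+0.93) = +0.13 V; n = 2.
The balanced reaction is Br2(l) + Pd(s) → 2 Br⁻(aq) + Pd²⁺(aq), so Q = [Br⁻(aq)]^2·[Pd²⁺(aq)] = 3.32×10^−9 and log Q = −8.478.
E = E° − (0.0592/n)·log Q = +0.13 − (0.0592/2)(−8.478) = +0.38 V.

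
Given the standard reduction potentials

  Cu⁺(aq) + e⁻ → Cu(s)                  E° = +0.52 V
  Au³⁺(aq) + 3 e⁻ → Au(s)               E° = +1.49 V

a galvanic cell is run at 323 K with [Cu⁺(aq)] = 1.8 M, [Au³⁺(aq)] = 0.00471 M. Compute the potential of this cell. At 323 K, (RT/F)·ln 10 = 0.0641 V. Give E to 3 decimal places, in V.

Au³⁺/Au is reduced (cathode, E° = +1.49 V) and Cu⁺/Cu is oxidized (anode).
The standard potential is +1.49 − (+0.52) = +0.97 V and the balanced reaction transfers n = 3 electrons.
For the overall reaction Au³⁺(aq) + 3 Cu(s) → Au(s) + 3 Cu⁺(aq), Q = [Cu⁺(aq)]^3 / [Au³⁺(aq)] = 1.24×10^3, giving log Q = 3.093.
By the Nernst equation, E = +0.97 − (0.0641/3)·(3.093) = +0.904 V.

+0.904 V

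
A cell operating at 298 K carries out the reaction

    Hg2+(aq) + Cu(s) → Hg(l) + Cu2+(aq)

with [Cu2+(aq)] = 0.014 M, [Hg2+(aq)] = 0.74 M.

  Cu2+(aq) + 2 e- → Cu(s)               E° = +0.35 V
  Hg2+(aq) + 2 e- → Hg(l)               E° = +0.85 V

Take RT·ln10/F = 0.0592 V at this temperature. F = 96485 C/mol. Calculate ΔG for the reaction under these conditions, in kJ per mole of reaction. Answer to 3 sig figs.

−106 kJ/mol

E°cell = +0.85 − (+0.35) = +0.50 V; the balanced reaction transfers n = 2 electrons.
The reaction quotient is [Cu2+(aq)] / [Hg2+(aq)] = 0.0189; by Nernst, E = +0.50 − (0.0592/2)(−1.723) = +0.5510 V.
Finally ΔG = −nFE = −(2)(96485 C/mol)(+0.5510 V) = −106 kJ/mol.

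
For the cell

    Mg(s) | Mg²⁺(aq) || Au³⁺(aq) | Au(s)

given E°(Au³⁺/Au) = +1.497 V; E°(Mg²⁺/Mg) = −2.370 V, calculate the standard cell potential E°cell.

+3.867 V

By convention the left-hand electrode in cell notation is the anode (oxidation) and the right-hand electrode is the cathode (reduction).
E°cell = E°(right) − E°(left) = +1.497 − (−2.370) = +3.867 V.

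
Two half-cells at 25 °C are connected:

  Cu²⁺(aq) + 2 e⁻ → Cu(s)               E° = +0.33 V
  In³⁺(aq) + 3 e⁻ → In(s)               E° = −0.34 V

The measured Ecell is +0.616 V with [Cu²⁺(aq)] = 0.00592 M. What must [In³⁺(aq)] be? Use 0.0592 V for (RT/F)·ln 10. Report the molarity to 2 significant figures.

0.25 M

The Cu²⁺/Cu couple has the larger reduction potential, so it is the cathode: E°cell = +0.33 − (−0.34) = +0.67 V and n = 6.
Rearranging E = E° − (0.0592/n)·log Q gives log Q = 6(+0.67 − (+0.616))/0.0592 = 5.473.
Balancing electrons gives 3 Cu²⁺(aq) + 2 In(s) → 3 Cu(s) + 2 In³⁺(aq); thus Q = [In³⁺(aq)]^2 / [Cu²⁺(aq)]^3.
Isolating [In³⁺(aq)] in Q = 10^{5.473} yields log [In³⁺(aq)] = −0.605, i.e. 0.25 M.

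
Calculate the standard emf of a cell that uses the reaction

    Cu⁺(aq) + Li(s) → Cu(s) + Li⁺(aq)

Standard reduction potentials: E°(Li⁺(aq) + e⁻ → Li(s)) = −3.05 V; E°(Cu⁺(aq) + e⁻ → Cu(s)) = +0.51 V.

In the reaction as written, Cu⁺(aq) is reduced (cathode) and Li⁺(aq) is produced by oxidation at the anode.
E°cell = E°(cathode) − E°(anode) = +0.51 − (−3.05) = +3.56 V.

+3.56 V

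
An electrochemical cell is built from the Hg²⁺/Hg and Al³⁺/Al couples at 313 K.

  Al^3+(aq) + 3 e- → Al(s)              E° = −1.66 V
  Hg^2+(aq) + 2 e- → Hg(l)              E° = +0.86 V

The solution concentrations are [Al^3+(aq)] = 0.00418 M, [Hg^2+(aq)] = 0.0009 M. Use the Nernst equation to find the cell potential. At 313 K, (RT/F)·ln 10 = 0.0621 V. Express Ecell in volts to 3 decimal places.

+2.475 V

Since E°(Hg²⁺/Hg) > E°(Al³⁺/Al), Hg²⁺/Hg serves as the cathode.
E°cell = +0.86 − (−1.66) = +2.52 V, with n = 6 electrons transferred.
For the overall reaction 3 Hg^2+(aq) + 2 Al(s) → 3 Hg(l) + 2 Al^3+(aq), Q = [Al^3+(aq)]^2 / [Hg^2+(aq)]^3 = 2.4×10^4, giving log Q = 4.380.
E = E° − (0.0621/n)·log Q = +2.52 − (0.0621/6)(4.380) = +2.475 V.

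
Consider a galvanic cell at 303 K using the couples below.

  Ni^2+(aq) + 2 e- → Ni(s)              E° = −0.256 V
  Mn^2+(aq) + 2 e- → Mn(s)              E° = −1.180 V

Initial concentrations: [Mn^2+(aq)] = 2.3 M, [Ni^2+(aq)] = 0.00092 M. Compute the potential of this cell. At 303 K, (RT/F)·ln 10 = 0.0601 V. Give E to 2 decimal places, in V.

Since E°(Ni²⁺/Ni) > E°(Mn²⁺/Mn), Ni²⁺/Ni serves as the cathode.
The standard potential is −0.256 − (−1.180) = +0.924 V and the balanced reaction transfers n = 2 electrons.
The balanced reaction is Ni^2+(aq) + Mn(s) → Ni(s) + Mn^2+(aq), so Q = [Mn^2+(aq)] / [Ni^2+(aq)] = 2.5×10^3 and log Q = 3.398.
E = E° − (0.0601/n)·log Q = +0.924 − (0.0601/2)(3.398) = +0.82 V.

+0.82 V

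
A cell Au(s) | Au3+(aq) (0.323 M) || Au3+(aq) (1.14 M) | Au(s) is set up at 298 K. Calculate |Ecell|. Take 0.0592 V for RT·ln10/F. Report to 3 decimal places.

For a concentration cell E°cell = 0, since both electrodes use the same couple.
The compartment with the higher Au3+(aq) concentration (1.14 M) acts as the cathode; ions are reduced there and produced at the dilute (0.323 M) anode.
With n = 3, Ecell = −(0.0592/3)·log([dilute]/[conc]) = −(0.0592/3)·log(0.323/1.14) = +0.011 V.

0.011 V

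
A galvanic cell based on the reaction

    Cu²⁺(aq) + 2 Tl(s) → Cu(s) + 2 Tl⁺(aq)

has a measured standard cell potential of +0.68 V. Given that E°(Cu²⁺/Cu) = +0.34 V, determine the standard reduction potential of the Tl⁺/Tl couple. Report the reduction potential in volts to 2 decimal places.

In the reaction as written the Cu²⁺/Cu couple is reduced (cathode) and Tl⁺/Tl is oxidized (anode), so E°cell = E°(Cu²⁺/Cu) − E°(Tl⁺/Tl).
E°(Tl⁺/Tl) = E°(cathode) − E°cell = +0.34 − (+0.68) = −0.34 V.

−0.34 V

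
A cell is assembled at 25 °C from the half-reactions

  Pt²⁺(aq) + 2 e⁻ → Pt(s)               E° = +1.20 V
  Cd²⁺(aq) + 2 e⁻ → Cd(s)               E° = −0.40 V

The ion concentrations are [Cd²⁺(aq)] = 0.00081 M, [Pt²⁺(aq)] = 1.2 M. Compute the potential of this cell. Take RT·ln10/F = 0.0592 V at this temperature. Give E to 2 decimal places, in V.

Since E°(Pt²⁺/Pt) > E°(Cd²⁺/Cd), Pt²⁺/Pt serves as the cathode.
The standard potential is +1.20 − (−0.40) = +1.60 V and the balanced reaction transfers n = 2 electrons.
The balanced reaction is Pt²⁺(aq) + Cd(s) → Pt(s) + Cd²⁺(aq), so Q = [Cd²⁺(aq)] / [Pt²⁺(aq)] = 0.000675 and log Q = −3.171.
Applying E = E° − (RT ln10/nF)·log Q gives +1.60 − (0.0592/2)(−3.171) = +1.69 V.

+1.69 V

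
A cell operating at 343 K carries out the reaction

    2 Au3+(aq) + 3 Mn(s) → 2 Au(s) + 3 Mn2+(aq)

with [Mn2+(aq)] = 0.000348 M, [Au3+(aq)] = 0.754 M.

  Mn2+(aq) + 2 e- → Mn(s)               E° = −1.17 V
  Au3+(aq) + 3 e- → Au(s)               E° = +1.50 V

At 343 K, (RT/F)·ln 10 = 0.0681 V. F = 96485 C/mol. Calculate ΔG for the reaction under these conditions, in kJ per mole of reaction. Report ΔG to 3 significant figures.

−1610 kJ/mol

E°cell = +1.50 − (−1.17) = +2.67 V; the balanced reaction transfers n = 6 electrons.
Q = [Mn2+(aq)]^3 / [Au3+(aq)]^2 = 7.41×10^−11, so log Q = −10.130 and E = +2.67 − (0.0681/6)(−10.130) = +2.7850 V.
Finally ΔG = −nFE = −(6)(96485 C/mol)(+2.7850 V) = −1610 kJ/mol.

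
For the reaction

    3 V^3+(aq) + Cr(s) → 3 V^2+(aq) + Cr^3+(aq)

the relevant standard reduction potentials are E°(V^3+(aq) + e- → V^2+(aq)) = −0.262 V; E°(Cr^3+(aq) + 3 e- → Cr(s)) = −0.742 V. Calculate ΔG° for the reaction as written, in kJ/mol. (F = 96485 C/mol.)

−139 kJ/mol

In the reaction as written V^3+(aq) is reduced, so the V³⁺/V²⁺ couple is the cathode and Cr³⁺/Cr is the anode.
E°cell = −0.262 − (−0.742) = +0.480 V; balancing electrons gives n = 3.
ΔG° = −nFE°cell = −(3)(96485)(+0.480) J/mol = −139 kJ/mol.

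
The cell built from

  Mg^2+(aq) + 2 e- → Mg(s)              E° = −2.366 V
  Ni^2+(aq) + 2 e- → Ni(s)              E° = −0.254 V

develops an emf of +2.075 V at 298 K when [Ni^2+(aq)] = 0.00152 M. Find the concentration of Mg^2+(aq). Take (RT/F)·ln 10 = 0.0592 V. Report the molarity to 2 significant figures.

0.027 M

Ni²⁺/Ni is the cathode (higher E°); E°cell = −0.254 − (−2.366) = +2.112 V with n = 2.
Rearranging E = E° − (0.0592/n)·log Q gives log Q = 2(+2.112 − (+2.075))/0.0592 = 1.250.
For Ni^2+(aq) + Mg(s) → Ni(s) + Mg^2+(aq), the reaction quotient is Q = [Mg^2+(aq)] / [Ni^2+(aq)].
Substituting the known concentrations and solving, log [Mg^2+(aq)] = −1.568 and [Mg^2+(aq)] = 0.027 M.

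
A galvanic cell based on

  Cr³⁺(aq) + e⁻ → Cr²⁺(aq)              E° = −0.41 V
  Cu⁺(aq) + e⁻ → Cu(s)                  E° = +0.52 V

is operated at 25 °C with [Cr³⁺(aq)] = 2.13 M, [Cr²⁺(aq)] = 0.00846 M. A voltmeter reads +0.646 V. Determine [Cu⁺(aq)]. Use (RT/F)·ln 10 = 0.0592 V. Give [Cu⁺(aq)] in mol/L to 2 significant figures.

Cu⁺/Cu is the cathode (higher E°); E°cell = +0.52 − (−0.41) = +0.93 V with n = 1.
From the Nernst equation, log Q = n(E° − E)/0.0592 = 1·(+0.93 − (+0.646))/0.0592 = 4.797.
For Cu⁺(aq) + Cr²⁺(aq) → Cu(s) + Cr³⁺(aq), the reaction quotient is Q = [Cr³⁺(aq)] / ([Cu⁺(aq)]·[Cr²⁺(aq)]).
Substituting the known concentrations and solving, log [Cu⁺(aq)] = −2.396 and [Cu⁺(aq)] = 0.0040 M.

0.0040 M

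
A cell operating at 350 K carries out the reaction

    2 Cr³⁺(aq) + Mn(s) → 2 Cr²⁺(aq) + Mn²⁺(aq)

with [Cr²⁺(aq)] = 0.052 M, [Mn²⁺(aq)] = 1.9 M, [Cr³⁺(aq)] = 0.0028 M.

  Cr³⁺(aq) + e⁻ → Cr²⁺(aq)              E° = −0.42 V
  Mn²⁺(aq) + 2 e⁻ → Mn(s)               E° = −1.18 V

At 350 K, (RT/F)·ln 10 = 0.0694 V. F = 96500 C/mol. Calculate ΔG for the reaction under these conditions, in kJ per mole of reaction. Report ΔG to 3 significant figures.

−128 kJ/mol

The standard cell potential is −0.42 − (−1.18) = +0.76 V, with n = 2 electrons in the balanced equation.
The reaction quotient is ([Cr²⁺(aq)]^2·[Mn²⁺(aq)]) / [Cr³⁺(aq)]^2 = 655; by Nernst, E = +0.76 − (0.0694/2)(2.816) = +0.6623 V.
Finally ΔG = −nFE = −(2)(96500 C/mol)(+0.6623 V) = −128 kJ/mol.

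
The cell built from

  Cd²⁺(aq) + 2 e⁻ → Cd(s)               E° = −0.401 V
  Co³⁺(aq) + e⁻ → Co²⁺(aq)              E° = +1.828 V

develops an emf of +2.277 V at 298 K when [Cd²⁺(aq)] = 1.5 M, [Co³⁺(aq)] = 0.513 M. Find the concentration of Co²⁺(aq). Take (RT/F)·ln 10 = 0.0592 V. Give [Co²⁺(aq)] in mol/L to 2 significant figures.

0.065 M

With Co³⁺/Co²⁺ at the cathode and Cd²⁺/Cd at the anode, E°cell = +1.828 − (−0.401) = +2.229 V (n = 2).
Rearranging E = E° − (0.0592/n)·log Q gives log Q = 2(+2.229 − (+2.277))/0.0592 = −1.622.
For 2 Co³⁺(aq) + Cd(s) → 2 Co²⁺(aq) + Cd²⁺(aq), the reaction quotient is Q = ([Co²⁺(aq)]^2·[Cd²⁺(aq)]) / [Co³⁺(aq)]^2.
Substituting the known concentrations and solving, log [Co²⁺(aq)] = −1.189 and [Co²⁺(aq)] = 0.065 M.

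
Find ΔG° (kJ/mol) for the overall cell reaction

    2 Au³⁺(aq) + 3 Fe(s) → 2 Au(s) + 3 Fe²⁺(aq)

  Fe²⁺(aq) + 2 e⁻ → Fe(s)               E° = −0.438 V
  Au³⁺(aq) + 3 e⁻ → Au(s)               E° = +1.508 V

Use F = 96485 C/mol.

In the reaction as written Au³⁺(aq) is reduced, so the Au³⁺/Au couple is the cathode and Fe²⁺/Fe is the anode.
E°cell = +1.508 − (−0.438) = +1.946 V; balancing electrons gives n = 6.
ΔG° = −nFE°cell = −(6)(96485)(+1.946) J/mol = −1127 kJ/mol.

−1127 kJ/mol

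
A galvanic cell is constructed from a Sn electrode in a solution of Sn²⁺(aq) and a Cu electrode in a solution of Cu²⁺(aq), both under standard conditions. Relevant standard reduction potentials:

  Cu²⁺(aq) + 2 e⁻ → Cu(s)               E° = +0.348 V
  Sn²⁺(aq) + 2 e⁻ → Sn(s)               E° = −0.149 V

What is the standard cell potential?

Of the two couples in this cell, the one with the more positive reduction potential is reduced at the cathode: here that is Cu²⁺/Cu (+0.348 V); Sn²⁺/Sn (−0.149 V) is the anode.
E°cell = E°(cathode) − E°(anode) = +0.348 − (−0.149) = +0.497 V.

+0.497 V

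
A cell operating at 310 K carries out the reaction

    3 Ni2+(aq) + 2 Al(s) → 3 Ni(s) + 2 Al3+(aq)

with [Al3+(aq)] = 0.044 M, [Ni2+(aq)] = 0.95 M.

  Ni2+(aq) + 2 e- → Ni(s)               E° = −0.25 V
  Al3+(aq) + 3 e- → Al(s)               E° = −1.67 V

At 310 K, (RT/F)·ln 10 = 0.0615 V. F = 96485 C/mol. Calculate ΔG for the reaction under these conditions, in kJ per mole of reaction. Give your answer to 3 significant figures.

E°cell = −0.25 − (−1.67) = +1.42 V; the balanced reaction transfers n = 6 electrons.
The reaction quotient is [Al3+(aq)]^2 / [Ni2+(aq)]^3 = 0.00226; by Nernst, E = +1.42 − (0.0615/6)(−2.646) = +1.4471 V.
Finally ΔG = −nFE = −(6)(96485 C/mol)(+1.4471 V) = −838 kJ/mol.

−838 kJ/mol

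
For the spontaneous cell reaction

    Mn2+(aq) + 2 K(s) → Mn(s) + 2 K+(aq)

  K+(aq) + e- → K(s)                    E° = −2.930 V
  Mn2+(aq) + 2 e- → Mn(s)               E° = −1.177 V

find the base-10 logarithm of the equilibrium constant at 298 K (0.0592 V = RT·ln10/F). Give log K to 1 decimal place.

log K = 59.2

The Mn²⁺/Mn couple is reduced (cathode); E°cell = −1.177 − (−2.930) = +1.753 V with n = 2.
At equilibrium E = 0, so log K = nE°cell / 0.0592 = (2)(+1.753) / 0.0592 = 59.2.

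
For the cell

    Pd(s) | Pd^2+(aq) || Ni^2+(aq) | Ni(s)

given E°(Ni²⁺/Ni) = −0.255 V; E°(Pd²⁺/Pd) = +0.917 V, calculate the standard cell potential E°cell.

−1.172 V

By convention the left-hand electrode in cell notation is the anode (oxidation) and the right-hand electrode is the cathode (reduction).
E°cell = E°(right) − E°(left) = −0.255 − (+0.917) = −1.172 V.
The negative sign shows that, as written, the cell would require an external voltage to drive the reaction.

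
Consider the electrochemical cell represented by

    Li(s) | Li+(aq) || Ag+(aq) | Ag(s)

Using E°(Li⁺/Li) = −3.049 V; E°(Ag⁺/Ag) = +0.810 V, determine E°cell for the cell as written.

+3.859 V

By convention the left-hand electrode in cell notation is the anode (oxidation) and the right-hand electrode is the cathode (reduction).
E°cell = E°(right) − E°(left) = +0.810 − (−3.049) = +3.859 V.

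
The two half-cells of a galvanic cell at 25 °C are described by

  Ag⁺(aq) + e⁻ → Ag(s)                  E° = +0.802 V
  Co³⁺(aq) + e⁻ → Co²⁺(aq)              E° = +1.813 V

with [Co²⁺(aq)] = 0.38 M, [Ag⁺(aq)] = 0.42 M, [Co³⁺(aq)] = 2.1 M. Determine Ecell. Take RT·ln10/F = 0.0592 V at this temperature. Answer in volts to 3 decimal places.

Since E°(Co³⁺/Co²⁺) > E°(Ag⁺/Ag), Co³⁺/Co²⁺ serves as the cathode.
E°cell = +1.813 − (+0.802) = +1.011 V, with n = 1 electron transferred.
For the overall reaction Co³⁺(aq) + Ag(s) → Co²⁺(aq) + Ag⁺(aq), Q = ([Co²⁺(aq)]·[Ag⁺(aq)]) / [Co³⁺(aq)] = 0.076, giving log Q = −1.119.
E = E° − (0.0592/n)·log Q = +1.011 − (0.0592/1)(−1.119) = +1.077 V.

+1.077 V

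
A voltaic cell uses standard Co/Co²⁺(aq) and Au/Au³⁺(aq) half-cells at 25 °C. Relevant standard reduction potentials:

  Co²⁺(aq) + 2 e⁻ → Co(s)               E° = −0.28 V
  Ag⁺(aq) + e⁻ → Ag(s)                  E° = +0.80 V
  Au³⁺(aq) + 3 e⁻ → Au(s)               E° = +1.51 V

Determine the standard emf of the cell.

+1.79 V

Of the two couples in this cell, the one with the more positive reduction potential is reduced at the cathode: here that is Au³⁺/Au (+1.51 V); Co²⁺/Co (−0.28 V) is the anode.
E°cell = E°(cathode) − E°(anode) = +1.51 − (−0.28) = +1.79 V.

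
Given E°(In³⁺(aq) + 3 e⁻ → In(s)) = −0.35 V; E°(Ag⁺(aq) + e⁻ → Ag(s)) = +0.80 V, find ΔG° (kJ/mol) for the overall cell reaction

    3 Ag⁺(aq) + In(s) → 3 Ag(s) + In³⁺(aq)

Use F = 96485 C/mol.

In the reaction as written Ag⁺(aq) is reduced, so the Ag⁺/Ag couple is the cathode and In³⁺/In is the anode.
E°cell = +0.80 − (−0.35) = +1.15 V; balancing electrons gives n = 3.
ΔG° = −nFE°cell = −(3)(96485)(+1.15) J/mol = −333 kJ/mol.

−333 kJ/mol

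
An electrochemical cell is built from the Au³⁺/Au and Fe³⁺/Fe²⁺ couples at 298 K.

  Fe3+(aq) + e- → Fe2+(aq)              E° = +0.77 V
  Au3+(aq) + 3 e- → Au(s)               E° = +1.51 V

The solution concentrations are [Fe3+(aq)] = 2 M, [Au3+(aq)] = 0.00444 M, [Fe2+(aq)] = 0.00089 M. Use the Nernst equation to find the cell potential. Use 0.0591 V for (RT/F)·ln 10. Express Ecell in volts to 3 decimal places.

Since E°(Au³⁺/Au) > E°(Fe³⁺/Fe²⁺), Au³⁺/Au serves as the cathode.
The standard potential is +1.51 − (+0.77) = +0.74 V and the balanced reaction transfers n = 3 electrons.
Balancing gives Au3+(aq) + 3 Fe2+(aq) → Au(s) + 3 Fe3+(aq); hence Q = [Fe3+(aq)]^3 / ([Au3+(aq)]·[Fe2+(aq)]^3) = 2.56×10^12 (log Q = 12.408).
E = E° − (0.0591/n)·log Q = +0.74 − (0.0591/3)(12.408) = +0.496 V.

+0.496 V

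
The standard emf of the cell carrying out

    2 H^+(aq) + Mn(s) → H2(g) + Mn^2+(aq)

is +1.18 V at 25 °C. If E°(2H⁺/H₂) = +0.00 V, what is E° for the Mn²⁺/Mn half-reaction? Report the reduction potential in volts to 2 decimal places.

In the reaction as written the 2H⁺/H₂ couple is reduced (cathode) and Mn²⁺/Mn is oxidized (anode), so E°cell = E°(2H⁺/H₂) − E°(Mn²⁺/Mn).
E°(Mn²⁺/Mn) = E°(cathode) − E°cell = +0.00 − (+1.18) = −1.18 V.

−1.18 V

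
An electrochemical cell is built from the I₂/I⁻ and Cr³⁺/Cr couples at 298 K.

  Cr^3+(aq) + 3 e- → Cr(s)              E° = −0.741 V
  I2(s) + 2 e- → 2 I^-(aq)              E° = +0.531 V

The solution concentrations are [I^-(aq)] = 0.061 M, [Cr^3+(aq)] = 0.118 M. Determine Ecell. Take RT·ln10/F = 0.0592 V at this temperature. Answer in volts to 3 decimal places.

The I₂/I⁻ couple has the more positive E°, so it is the cathode; Cr³⁺/Cr is the anode.
The standard potential is +0.531 − (−0.741) = +1.272 V and the balanced reaction transfers n = 6 electrons.
The balanced reaction is 3 I2(s) + 2 Cr(s) → 6 I^-(aq) + 2 Cr^3+(aq), so Q = [I^-(aq)]^6·[Cr^3+(aq)]^2 = 7.17×10^−10 and log Q = −9.144.
By the Nernst equation, E = +1.272 − (0.0592/6)·(−9.144) = +1.362 V.

+1.362 V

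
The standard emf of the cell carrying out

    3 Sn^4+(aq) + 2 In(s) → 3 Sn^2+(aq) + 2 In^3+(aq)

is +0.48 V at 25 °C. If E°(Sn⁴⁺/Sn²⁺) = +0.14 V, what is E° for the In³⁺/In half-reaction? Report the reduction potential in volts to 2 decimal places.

−0.34 V

In the reaction as written the Sn⁴⁺/Sn²⁺ couple is reduced (cathode) and In³⁺/In is oxidized (anode), so E°cell = E°(Sn⁴⁺/Sn²⁺) − E°(In³⁺/In).
E°(In³⁺/In) = E°(cathode) − E°cell = +0.14 − (+0.48) = −0.34 V.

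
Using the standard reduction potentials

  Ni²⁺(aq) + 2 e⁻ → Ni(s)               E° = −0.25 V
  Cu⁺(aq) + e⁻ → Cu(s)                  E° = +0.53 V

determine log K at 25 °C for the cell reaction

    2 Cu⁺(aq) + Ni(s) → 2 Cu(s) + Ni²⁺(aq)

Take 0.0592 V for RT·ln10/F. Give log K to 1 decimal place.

log K = 26.4

The Cu⁺/Cu couple is reduced (cathode); E°cell = +0.53 − (−0.25) = +0.78 V with n = 2.
At equilibrium E = 0, so log K = nE°cell / 0.0592 = (2)(+0.78) / 0.0592 = 26.4.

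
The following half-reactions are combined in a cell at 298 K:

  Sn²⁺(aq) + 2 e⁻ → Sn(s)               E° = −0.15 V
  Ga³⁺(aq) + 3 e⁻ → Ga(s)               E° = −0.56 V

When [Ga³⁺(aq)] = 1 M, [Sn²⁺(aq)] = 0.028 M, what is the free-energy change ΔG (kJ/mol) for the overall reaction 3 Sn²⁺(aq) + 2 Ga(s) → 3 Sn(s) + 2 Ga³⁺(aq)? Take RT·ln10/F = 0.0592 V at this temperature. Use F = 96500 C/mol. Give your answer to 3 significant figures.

With Sn²⁺/Sn reduced at the cathode, E°cell = −0.15 − (−0.56) = +0.41 V and n = 6.
Here Q = [Ga³⁺(aq)]^2 / [Sn²⁺(aq)]^3 = 4.56×10^4 (log Q = 4.659), giving E = +0.41 − (0.0592/6)·(4.659) = +0.3640 V.
Finally ΔG = −nFE = −(6)(96500 C/mol)(+0.3640 V) = −211 kJ/mol.

−211 kJ/mol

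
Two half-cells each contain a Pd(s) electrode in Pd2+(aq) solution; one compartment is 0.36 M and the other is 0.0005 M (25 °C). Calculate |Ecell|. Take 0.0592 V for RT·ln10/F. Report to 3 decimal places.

For a concentration cell E°cell = 0, since both electrodes use the same couple.
The compartment with the higher Pd2+(aq) concentration (0.36 M) acts as the cathode; ions are reduced there and produced at the dilute (0.0005 M) anode.
With n = 2, Ecell = −(0.0592/2)·log([dilute]/[conc]) = −(0.0592/2)·log(0.0005/0.36) = +0.085 V.

0.085 V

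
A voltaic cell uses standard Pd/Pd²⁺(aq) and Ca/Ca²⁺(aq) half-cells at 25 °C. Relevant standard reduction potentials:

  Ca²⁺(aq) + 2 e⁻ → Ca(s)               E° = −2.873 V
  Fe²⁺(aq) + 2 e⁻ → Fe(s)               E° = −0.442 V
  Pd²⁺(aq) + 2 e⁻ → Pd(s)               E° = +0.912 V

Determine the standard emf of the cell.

Of the two couples in this cell, the one with the more positive reduction potential is reduced at the cathode: here that is Pd²⁺/Pd (+0.912 V); Ca²⁺/Ca (−2.873 V) is the anode.
E°cell = E°(cathode) − E°(anode) = +0.912 − (−2.873) = +3.785 V.

+3.785 V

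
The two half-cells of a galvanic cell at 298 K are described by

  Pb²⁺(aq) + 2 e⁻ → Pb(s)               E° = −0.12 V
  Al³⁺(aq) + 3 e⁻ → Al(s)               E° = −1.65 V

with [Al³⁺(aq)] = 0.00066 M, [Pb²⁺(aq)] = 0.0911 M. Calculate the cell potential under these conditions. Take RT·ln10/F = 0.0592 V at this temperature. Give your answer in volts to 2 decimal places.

The Pb²⁺/Pb couple has the more positive E°, so it is the cathode; Al³⁺/Al is the anode.
E°cell = −0.12 − (−1.65) = +1.53 V, with n = 6 electrons transferred.
Balancing gives 3 Pb²⁺(aq) + 2 Al(s) → 3 Pb(s) + 2 Al³⁺(aq); hence Q = [Al³⁺(aq)]^2 / [Pb²⁺(aq)]^3 = 0.000576 (log Q = −3.239).
E = E° − (0.0592/n)·log Q = +1.53 − (0.0592/6)(−3.239) = +1.56 V.

+1.56 V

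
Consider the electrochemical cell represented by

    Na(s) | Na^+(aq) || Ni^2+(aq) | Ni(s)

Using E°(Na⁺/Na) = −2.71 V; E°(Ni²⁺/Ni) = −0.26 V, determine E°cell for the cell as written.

By convention the left-hand electrode in cell notation is the anode (oxidation) and the right-hand electrode is the cathode (reduction).
E°cell = E°(right) − E°(left) = −0.26 − (−2.71) = +2.45 V.

+2.45 V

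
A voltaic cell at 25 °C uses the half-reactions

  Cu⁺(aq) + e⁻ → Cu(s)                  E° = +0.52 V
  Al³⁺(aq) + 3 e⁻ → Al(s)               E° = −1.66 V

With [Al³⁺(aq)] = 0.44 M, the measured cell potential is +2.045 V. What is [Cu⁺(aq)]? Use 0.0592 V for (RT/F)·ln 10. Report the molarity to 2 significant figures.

The Cu⁺/Cu couple has the larger reduction potential, so it is the cathode: E°cell = +0.52 − (−1.66) = +2.18 V and n = 3.
Since E = E° − (0.0592/n)·log Q, log Q = n(E° − E)/0.0592 = 6.841.
Balancing electrons gives 3 Cu⁺(aq) + Al(s) → 3 Cu(s) + Al³⁺(aq); thus Q = [Al³⁺(aq)] / [Cu⁺(aq)]^3.
Solving for the unknown gives log [Cu⁺(aq)] = −2.399, so [Cu⁺(aq)] ≈ 0.0040 M.

0.0040 M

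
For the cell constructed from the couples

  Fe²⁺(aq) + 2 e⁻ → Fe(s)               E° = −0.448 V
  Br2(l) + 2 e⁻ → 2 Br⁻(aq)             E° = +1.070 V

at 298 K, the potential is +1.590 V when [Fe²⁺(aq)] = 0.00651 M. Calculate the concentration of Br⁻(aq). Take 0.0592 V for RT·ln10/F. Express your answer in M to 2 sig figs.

0.75 M

The Br₂/Br⁻ couple has the larger reduction potential, so it is the cathode: E°cell = +1.070 − (−0.448) = +1.518 V and n = 2.
From the Nernst equation, log Q = n(E° − E)/0.0592 = 2·(+1.518 − (+1.590))/0.0592 = −2.432.
The balanced reaction is Br2(l) + Fe(s) → 2 Br⁻(aq) + Fe²⁺(aq), so Q = [Br⁻(aq)]^2·[Fe²⁺(aq)].
Isolating [Br⁻(aq)] in Q = 10^{−2.432} yields log [Br⁻(aq)] = −0.123, i.e. 0.75 M.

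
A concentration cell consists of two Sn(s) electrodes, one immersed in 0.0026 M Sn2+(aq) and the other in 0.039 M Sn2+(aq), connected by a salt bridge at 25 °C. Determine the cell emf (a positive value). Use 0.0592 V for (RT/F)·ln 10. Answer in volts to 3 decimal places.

For a concentration cell E°cell = 0, since both electrodes use the same couple.
The compartment with the higher Sn2+(aq) concentration (0.039 M) acts as the cathode; ions are reduced there and produced at the dilute (0.0026 M) anode.
With n = 2, Ecell = −(0.0592/2)·log([dilute]/[conc]) = −(0.0592/2)·log(0.0026/0.039) = +0.035 V.

0.035 V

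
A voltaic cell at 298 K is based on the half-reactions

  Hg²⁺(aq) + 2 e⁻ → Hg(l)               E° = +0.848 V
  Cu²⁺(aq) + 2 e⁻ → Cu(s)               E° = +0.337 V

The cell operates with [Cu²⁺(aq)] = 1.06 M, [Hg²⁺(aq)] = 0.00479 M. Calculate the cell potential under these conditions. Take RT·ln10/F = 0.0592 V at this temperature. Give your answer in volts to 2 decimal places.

The Hg²⁺/Hg couple has the more positive E°, so it is the cathode; Cu²⁺/Cu is the anode.
E°cell = +0.848 − (+0.337) = +0.511 V, with n = 2 electrons transferred.
The balanced reaction is Hg²⁺(aq) + Cu(s) → Hg(l) + Cu²⁺(aq), so Q = [Cu²⁺(aq)] / [Hg²⁺(aq)] = 221 and log Q = 2.345.
E = E° − (0.0592/n)·log Q = +0.511 − (0.0592/2)(2.345) = +0.44 V.

+0.44 V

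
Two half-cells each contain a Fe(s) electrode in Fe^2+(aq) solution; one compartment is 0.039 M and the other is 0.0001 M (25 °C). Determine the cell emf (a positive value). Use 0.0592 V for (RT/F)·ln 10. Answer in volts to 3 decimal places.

For a concentration cell E°cell = 0, since both electrodes use the same couple.
The compartment with the higher Fe^2+(aq) concentration (0.039 M) acts as the cathode; ions are reduced there and produced at the dilute (0.0001 M) anode.
With n = 2, Ecell = −(0.0592/2)·log([dilute]/[conc]) = −(0.0592/2)·log(0.0001/0.039) = +0.077 V.

0.077 V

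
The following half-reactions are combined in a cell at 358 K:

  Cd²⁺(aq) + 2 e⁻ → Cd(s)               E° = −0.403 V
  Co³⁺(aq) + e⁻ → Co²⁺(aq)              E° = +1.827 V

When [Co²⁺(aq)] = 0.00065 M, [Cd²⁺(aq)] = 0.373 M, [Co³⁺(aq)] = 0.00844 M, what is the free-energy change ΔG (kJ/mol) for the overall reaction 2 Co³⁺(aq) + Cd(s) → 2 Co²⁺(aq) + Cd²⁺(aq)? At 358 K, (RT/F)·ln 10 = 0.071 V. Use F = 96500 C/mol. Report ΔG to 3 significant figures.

−449 kJ/mol

With Co³⁺/Co²⁺ reduced at the cathode, E°cell = +1.827 − (−0.403) = +2.230 V and n = 2.
Here Q = ([Co²⁺(aq)]^2·[Cd²⁺(aq)]) / [Co³⁺(aq)]^2 = 0.00221 (log Q = −2.655), giving E = +2.230 − (0.071/2)·(−2.655) = +2.3243 V.
ΔG = −nFE = −(2)(96500)(+2.3243) J/mol = −449 kJ/mol.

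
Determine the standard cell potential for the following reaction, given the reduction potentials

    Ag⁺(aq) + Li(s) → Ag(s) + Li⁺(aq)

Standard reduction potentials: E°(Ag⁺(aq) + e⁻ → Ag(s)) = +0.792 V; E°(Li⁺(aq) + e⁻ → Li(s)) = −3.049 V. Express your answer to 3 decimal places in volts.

+3.841 V

Ag⁺(aq) gains electrons, so the Ag⁺/Ag couple is the cathode; the Li⁺/Li couple is the anode.
E°cell = E°(cathode) − E°(anode) = +0.792 − (−3.049) = +3.841 V.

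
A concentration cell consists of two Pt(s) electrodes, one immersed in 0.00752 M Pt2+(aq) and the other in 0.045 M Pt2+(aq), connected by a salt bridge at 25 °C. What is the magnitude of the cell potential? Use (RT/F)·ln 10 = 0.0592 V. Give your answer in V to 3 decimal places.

For a concentration cell E°cell = 0, since both electrodes use the same couple.
The compartment with the higher Pt2+(aq) concentration (0.045 M) acts as the cathode; ions are reduced there and produced at the dilute (0.00752 M) anode.
With n = 2, Ecell = −(0.0592/2)·log([dilute]/[conc]) = −(0.0592/2)·log(0.00752/0.045) = +0.023 V.

0.023 V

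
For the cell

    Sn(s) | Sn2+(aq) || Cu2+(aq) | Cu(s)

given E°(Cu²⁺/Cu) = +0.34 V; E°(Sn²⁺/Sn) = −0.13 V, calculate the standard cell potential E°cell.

+0.47 V

By convention the left-hand electrode in cell notation is the anode (oxidation) and the right-hand electrode is the cathode (reduction).
E°cell = E°(right) − E°(left) = +0.34 − (−0.13) = +0.47 V.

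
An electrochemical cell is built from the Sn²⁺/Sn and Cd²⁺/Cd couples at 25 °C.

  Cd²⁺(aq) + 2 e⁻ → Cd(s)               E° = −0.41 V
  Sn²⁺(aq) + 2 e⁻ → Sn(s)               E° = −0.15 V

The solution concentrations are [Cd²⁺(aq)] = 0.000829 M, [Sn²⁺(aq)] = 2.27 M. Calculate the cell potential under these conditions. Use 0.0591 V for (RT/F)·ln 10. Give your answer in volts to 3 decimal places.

Since E°(Sn²⁺/Sn) > E°(Cd²⁺/Cd), Sn²⁺/Sn serves as the cathode.
E°cell = E°cat − E°an = −0.15 − (−0.41) = +0.26 V; n = 2.
The balanced reaction is Sn²⁺(aq) + Cd(s) → Sn(s) + Cd²⁺(aq), so Q = [Cd²⁺(aq)] / [Sn²⁺(aq)] = 0.000365 and log Q = −3.437.
Applying E = E° − (RT ln10/nF)·log Q gives +0.26 − (0.0591/2)(−3.437) = +0.362 V.

+0.362 V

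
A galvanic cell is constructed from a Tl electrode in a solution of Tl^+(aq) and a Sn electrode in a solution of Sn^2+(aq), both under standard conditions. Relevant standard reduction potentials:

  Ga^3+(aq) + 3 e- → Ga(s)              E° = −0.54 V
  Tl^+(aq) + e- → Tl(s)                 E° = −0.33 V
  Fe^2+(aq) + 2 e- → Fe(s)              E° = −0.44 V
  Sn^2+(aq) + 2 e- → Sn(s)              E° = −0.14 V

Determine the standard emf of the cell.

+0.19 V

Of the two couples in this cell, the one with the more positive reduction potential is reduced at the cathode: here that is Sn²⁺/Sn (−0.14 V); Tl⁺/Tl (−0.33 V) is the anode.
E°cell = E°(cathode) − E°(anode) = −0.14 − (−0.33) = +0.19 V.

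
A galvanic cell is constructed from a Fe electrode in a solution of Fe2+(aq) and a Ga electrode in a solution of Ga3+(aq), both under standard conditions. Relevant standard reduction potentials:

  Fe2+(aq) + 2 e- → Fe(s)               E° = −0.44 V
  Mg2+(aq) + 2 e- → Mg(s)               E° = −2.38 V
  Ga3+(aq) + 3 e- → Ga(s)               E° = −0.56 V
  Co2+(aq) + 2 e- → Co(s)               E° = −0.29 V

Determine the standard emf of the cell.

The Fe²⁺/Fe couple has the higher E°, so Fe ion is reduced (cathode) and Ga is oxidized (anode).
E°cell = E°(cathode) − E°(anode) = −0.44 − (−0.56) = +0.12 V.

+0.12 V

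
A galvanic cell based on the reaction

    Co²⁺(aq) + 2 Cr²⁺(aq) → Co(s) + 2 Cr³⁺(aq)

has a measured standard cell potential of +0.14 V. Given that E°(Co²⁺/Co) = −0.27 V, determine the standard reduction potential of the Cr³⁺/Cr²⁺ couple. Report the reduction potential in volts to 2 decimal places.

−0.41 V

In the reaction as written the Co²⁺/Co couple is reduced (cathode) and Cr³⁺/Cr²⁺ is oxidized (anode), so E°cell = E°(Co²⁺/Co) − E°(Cr³⁺/Cr²⁺).
E°(Cr³⁺/Cr²⁺) = E°(cathode) − E°cell = −0.27 − (+0.14) = −0.41 V.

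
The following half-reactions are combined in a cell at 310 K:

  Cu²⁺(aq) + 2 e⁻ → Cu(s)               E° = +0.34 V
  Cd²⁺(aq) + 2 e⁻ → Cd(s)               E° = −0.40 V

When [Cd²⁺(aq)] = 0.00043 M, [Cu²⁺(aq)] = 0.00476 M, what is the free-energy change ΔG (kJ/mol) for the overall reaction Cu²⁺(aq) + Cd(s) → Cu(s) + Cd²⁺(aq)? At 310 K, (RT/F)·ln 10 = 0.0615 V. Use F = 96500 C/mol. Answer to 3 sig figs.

With Cu²⁺/Cu reduced at the cathode, E°cell = +0.34 − (−0.40) = +0.74 V and n = 2.
The reaction quotient is [Cd²⁺(aq)] / [Cu²⁺(aq)] = 0.0903; by Nernst, E = +0.74 − (0.0615/2)(−1.044) = +0.7721 V.
ΔG = −nFE = −(2)(96500)(+0.7721) J/mol = −149 kJ/mol.

−149 kJ/mol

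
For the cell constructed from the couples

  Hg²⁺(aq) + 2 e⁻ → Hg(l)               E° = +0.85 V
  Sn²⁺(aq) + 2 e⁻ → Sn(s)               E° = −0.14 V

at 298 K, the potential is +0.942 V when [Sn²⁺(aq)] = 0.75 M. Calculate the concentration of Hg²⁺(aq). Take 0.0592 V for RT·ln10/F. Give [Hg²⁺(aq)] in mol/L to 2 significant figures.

The Hg²⁺/Hg couple has the larger reduction potential, so it is the cathode: E°cell = +0.85 − (−0.14) = +0.99 V and n = 2.
From the Nernst equation, log Q = n(E° − E)/0.0592 = 2·(+0.99 − (+0.942))/0.0592 = 1.622.
The balanced reaction is Hg²⁺(aq) + Sn(s) → Hg(l) + Sn²⁺(aq), so Q = [Sn²⁺(aq)] / [Hg²⁺(aq)].
Solving for the unknown gives log [Hg²⁺(aq)] = −1.747, so [Hg²⁺(aq)] ≈ 0.018 M.

0.018 M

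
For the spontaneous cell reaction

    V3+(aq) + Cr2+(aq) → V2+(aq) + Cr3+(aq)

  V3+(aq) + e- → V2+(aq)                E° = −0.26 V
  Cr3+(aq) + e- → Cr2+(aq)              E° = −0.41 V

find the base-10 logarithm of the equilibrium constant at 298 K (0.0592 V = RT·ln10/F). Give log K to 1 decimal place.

The V³⁺/V²⁺ couple is reduced (cathode); E°cell = −0.26 − (−0.41) = +0.15 V with n = 1.
At equilibrium E = 0, so log K = nE°cell / 0.0592 = (1)(+0.15) / 0.0592 = 2.5.

log K = 2.5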